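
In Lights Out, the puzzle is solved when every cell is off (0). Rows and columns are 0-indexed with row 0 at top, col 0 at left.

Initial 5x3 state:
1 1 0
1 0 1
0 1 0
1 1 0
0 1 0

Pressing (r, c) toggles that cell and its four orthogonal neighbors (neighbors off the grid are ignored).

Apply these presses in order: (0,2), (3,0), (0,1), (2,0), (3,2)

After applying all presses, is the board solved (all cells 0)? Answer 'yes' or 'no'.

After press 1 at (0,2):
1 0 1
1 0 0
0 1 0
1 1 0
0 1 0

After press 2 at (3,0):
1 0 1
1 0 0
1 1 0
0 0 0
1 1 0

After press 3 at (0,1):
0 1 0
1 1 0
1 1 0
0 0 0
1 1 0

After press 4 at (2,0):
0 1 0
0 1 0
0 0 0
1 0 0
1 1 0

After press 5 at (3,2):
0 1 0
0 1 0
0 0 1
1 1 1
1 1 1

Lights still on: 9

Answer: no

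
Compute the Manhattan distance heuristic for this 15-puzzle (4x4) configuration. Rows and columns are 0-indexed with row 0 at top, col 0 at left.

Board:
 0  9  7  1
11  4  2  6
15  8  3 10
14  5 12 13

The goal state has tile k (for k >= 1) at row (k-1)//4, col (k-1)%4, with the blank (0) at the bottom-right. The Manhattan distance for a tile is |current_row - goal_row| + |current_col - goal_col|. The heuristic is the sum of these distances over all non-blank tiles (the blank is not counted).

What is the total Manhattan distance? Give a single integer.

Tile 9: at (0,1), goal (2,0), distance |0-2|+|1-0| = 3
Tile 7: at (0,2), goal (1,2), distance |0-1|+|2-2| = 1
Tile 1: at (0,3), goal (0,0), distance |0-0|+|3-0| = 3
Tile 11: at (1,0), goal (2,2), distance |1-2|+|0-2| = 3
Tile 4: at (1,1), goal (0,3), distance |1-0|+|1-3| = 3
Tile 2: at (1,2), goal (0,1), distance |1-0|+|2-1| = 2
Tile 6: at (1,3), goal (1,1), distance |1-1|+|3-1| = 2
Tile 15: at (2,0), goal (3,2), distance |2-3|+|0-2| = 3
Tile 8: at (2,1), goal (1,3), distance |2-1|+|1-3| = 3
Tile 3: at (2,2), goal (0,2), distance |2-0|+|2-2| = 2
Tile 10: at (2,3), goal (2,1), distance |2-2|+|3-1| = 2
Tile 14: at (3,0), goal (3,1), distance |3-3|+|0-1| = 1
Tile 5: at (3,1), goal (1,0), distance |3-1|+|1-0| = 3
Tile 12: at (3,2), goal (2,3), distance |3-2|+|2-3| = 2
Tile 13: at (3,3), goal (3,0), distance |3-3|+|3-0| = 3
Sum: 3 + 1 + 3 + 3 + 3 + 2 + 2 + 3 + 3 + 2 + 2 + 1 + 3 + 2 + 3 = 36

Answer: 36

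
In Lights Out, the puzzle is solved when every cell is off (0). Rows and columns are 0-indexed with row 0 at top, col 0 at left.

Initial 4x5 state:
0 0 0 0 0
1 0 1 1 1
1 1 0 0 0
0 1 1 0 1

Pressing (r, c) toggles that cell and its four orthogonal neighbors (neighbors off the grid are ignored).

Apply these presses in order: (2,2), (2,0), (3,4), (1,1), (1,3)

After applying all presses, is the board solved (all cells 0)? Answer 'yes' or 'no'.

Answer: no

Derivation:
After press 1 at (2,2):
0 0 0 0 0
1 0 0 1 1
1 0 1 1 0
0 1 0 0 1

After press 2 at (2,0):
0 0 0 0 0
0 0 0 1 1
0 1 1 1 0
1 1 0 0 1

After press 3 at (3,4):
0 0 0 0 0
0 0 0 1 1
0 1 1 1 1
1 1 0 1 0

After press 4 at (1,1):
0 1 0 0 0
1 1 1 1 1
0 0 1 1 1
1 1 0 1 0

After press 5 at (1,3):
0 1 0 1 0
1 1 0 0 0
0 0 1 0 1
1 1 0 1 0

Lights still on: 9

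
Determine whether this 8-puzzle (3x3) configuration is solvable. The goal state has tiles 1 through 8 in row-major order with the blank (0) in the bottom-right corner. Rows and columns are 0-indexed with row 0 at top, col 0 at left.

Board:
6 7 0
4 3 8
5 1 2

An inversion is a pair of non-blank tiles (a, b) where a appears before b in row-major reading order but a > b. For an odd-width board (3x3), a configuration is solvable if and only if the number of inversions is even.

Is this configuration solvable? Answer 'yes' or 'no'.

Inversions (pairs i<j in row-major order where tile[i] > tile[j] > 0): 20
20 is even, so the puzzle is solvable.

Answer: yes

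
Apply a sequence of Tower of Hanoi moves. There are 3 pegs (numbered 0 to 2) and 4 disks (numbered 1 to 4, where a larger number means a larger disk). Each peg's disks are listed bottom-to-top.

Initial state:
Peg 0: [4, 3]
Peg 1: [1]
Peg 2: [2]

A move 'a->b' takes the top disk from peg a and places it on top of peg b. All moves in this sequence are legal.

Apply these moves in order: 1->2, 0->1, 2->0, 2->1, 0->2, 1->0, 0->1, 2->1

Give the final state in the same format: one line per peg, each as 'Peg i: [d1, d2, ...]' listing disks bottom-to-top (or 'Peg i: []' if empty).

After move 1 (1->2):
Peg 0: [4, 3]
Peg 1: []
Peg 2: [2, 1]

After move 2 (0->1):
Peg 0: [4]
Peg 1: [3]
Peg 2: [2, 1]

After move 3 (2->0):
Peg 0: [4, 1]
Peg 1: [3]
Peg 2: [2]

After move 4 (2->1):
Peg 0: [4, 1]
Peg 1: [3, 2]
Peg 2: []

After move 5 (0->2):
Peg 0: [4]
Peg 1: [3, 2]
Peg 2: [1]

After move 6 (1->0):
Peg 0: [4, 2]
Peg 1: [3]
Peg 2: [1]

After move 7 (0->1):
Peg 0: [4]
Peg 1: [3, 2]
Peg 2: [1]

After move 8 (2->1):
Peg 0: [4]
Peg 1: [3, 2, 1]
Peg 2: []

Answer: Peg 0: [4]
Peg 1: [3, 2, 1]
Peg 2: []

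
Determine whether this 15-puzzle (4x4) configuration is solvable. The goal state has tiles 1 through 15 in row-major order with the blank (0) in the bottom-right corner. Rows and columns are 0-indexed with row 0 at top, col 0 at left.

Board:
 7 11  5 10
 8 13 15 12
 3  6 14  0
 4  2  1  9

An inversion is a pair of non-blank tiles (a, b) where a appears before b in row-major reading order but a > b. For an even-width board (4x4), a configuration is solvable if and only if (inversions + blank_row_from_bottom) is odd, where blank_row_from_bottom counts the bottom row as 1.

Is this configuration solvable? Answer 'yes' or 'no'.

Inversions: 64
Blank is in row 2 (0-indexed from top), which is row 2 counting from the bottom (bottom = 1).
64 + 2 = 66, which is even, so the puzzle is not solvable.

Answer: no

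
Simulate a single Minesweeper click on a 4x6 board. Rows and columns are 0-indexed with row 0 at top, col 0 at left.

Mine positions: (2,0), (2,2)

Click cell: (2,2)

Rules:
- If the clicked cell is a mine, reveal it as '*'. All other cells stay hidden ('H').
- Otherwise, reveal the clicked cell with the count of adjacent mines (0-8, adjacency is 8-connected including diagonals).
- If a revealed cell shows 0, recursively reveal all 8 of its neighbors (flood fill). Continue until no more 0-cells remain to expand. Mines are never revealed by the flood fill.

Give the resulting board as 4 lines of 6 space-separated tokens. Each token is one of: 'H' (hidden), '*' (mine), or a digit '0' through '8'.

H H H H H H
H H H H H H
H H * H H H
H H H H H H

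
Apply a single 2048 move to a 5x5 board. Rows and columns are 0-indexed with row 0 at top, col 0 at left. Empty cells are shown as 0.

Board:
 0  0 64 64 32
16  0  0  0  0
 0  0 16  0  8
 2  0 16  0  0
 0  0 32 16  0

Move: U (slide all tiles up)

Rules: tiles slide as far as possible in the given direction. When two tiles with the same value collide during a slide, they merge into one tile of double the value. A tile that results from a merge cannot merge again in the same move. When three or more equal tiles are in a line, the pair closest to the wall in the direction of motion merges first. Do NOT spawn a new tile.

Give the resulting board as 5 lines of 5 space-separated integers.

Slide up:
col 0: [0, 16, 0, 2, 0] -> [16, 2, 0, 0, 0]
col 1: [0, 0, 0, 0, 0] -> [0, 0, 0, 0, 0]
col 2: [64, 0, 16, 16, 32] -> [64, 32, 32, 0, 0]
col 3: [64, 0, 0, 0, 16] -> [64, 16, 0, 0, 0]
col 4: [32, 0, 8, 0, 0] -> [32, 8, 0, 0, 0]

Answer: 16  0 64 64 32
 2  0 32 16  8
 0  0 32  0  0
 0  0  0  0  0
 0  0  0  0  0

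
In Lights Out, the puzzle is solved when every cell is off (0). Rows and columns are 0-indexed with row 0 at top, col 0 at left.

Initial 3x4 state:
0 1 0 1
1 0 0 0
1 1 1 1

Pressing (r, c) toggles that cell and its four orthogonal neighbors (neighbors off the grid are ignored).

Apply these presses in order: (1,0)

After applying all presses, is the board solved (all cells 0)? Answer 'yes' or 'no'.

Answer: no

Derivation:
After press 1 at (1,0):
1 1 0 1
0 1 0 0
0 1 1 1

Lights still on: 7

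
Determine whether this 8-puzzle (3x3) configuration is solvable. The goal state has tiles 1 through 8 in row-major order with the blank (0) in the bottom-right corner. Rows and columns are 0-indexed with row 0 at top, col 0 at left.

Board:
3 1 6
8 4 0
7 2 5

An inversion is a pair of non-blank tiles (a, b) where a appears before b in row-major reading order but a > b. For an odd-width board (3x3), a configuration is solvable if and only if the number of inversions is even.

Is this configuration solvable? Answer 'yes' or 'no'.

Answer: yes

Derivation:
Inversions (pairs i<j in row-major order where tile[i] > tile[j] > 0): 12
12 is even, so the puzzle is solvable.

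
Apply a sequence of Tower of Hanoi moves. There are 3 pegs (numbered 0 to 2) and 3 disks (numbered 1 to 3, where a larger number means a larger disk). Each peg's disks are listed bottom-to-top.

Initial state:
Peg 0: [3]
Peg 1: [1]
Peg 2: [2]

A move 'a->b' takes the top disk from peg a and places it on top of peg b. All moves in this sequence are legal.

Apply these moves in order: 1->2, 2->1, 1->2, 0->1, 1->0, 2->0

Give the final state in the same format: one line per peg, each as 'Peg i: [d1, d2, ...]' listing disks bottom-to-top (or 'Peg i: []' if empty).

After move 1 (1->2):
Peg 0: [3]
Peg 1: []
Peg 2: [2, 1]

After move 2 (2->1):
Peg 0: [3]
Peg 1: [1]
Peg 2: [2]

After move 3 (1->2):
Peg 0: [3]
Peg 1: []
Peg 2: [2, 1]

After move 4 (0->1):
Peg 0: []
Peg 1: [3]
Peg 2: [2, 1]

After move 5 (1->0):
Peg 0: [3]
Peg 1: []
Peg 2: [2, 1]

After move 6 (2->0):
Peg 0: [3, 1]
Peg 1: []
Peg 2: [2]

Answer: Peg 0: [3, 1]
Peg 1: []
Peg 2: [2]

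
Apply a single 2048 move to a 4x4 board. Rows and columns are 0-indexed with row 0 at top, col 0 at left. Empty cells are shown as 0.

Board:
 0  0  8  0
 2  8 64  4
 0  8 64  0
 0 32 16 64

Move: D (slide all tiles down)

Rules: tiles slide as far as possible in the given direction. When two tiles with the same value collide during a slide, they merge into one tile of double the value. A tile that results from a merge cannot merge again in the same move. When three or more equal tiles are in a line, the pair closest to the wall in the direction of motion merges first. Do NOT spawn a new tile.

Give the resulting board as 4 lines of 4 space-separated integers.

Slide down:
col 0: [0, 2, 0, 0] -> [0, 0, 0, 2]
col 1: [0, 8, 8, 32] -> [0, 0, 16, 32]
col 2: [8, 64, 64, 16] -> [0, 8, 128, 16]
col 3: [0, 4, 0, 64] -> [0, 0, 4, 64]

Answer:   0   0   0   0
  0   0   8   0
  0  16 128   4
  2  32  16  64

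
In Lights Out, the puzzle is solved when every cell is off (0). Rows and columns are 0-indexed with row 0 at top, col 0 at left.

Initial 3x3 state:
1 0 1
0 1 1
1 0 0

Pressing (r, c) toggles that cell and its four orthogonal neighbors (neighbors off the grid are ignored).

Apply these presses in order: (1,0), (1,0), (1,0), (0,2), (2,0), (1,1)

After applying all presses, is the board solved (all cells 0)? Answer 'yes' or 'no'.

After press 1 at (1,0):
0 0 1
1 0 1
0 0 0

After press 2 at (1,0):
1 0 1
0 1 1
1 0 0

After press 3 at (1,0):
0 0 1
1 0 1
0 0 0

After press 4 at (0,2):
0 1 0
1 0 0
0 0 0

After press 5 at (2,0):
0 1 0
0 0 0
1 1 0

After press 6 at (1,1):
0 0 0
1 1 1
1 0 0

Lights still on: 4

Answer: no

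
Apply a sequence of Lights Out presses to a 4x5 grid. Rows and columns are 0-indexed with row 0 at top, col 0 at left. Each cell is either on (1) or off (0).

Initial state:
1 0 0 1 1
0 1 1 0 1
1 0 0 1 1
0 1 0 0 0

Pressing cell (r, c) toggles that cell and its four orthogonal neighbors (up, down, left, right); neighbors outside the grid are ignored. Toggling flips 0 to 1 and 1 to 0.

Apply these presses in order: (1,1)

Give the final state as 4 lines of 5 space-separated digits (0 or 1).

After press 1 at (1,1):
1 1 0 1 1
1 0 0 0 1
1 1 0 1 1
0 1 0 0 0

Answer: 1 1 0 1 1
1 0 0 0 1
1 1 0 1 1
0 1 0 0 0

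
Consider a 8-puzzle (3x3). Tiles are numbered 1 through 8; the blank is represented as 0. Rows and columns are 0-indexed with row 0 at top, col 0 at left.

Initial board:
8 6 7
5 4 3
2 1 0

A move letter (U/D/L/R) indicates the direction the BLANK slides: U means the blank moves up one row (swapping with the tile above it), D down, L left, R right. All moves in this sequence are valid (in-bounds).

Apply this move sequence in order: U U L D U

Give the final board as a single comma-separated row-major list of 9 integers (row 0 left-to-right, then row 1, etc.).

After move 1 (U):
8 6 7
5 4 0
2 1 3

After move 2 (U):
8 6 0
5 4 7
2 1 3

After move 3 (L):
8 0 6
5 4 7
2 1 3

After move 4 (D):
8 4 6
5 0 7
2 1 3

After move 5 (U):
8 0 6
5 4 7
2 1 3

Answer: 8, 0, 6, 5, 4, 7, 2, 1, 3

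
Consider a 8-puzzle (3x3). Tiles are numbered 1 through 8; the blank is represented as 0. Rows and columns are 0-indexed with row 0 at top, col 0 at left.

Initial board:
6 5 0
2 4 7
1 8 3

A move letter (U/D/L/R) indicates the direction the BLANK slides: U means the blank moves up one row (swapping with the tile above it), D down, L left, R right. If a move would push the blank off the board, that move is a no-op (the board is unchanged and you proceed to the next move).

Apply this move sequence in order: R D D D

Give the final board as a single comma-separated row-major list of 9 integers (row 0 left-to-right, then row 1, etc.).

Answer: 6, 5, 7, 2, 4, 3, 1, 8, 0

Derivation:
After move 1 (R):
6 5 0
2 4 7
1 8 3

After move 2 (D):
6 5 7
2 4 0
1 8 3

After move 3 (D):
6 5 7
2 4 3
1 8 0

After move 4 (D):
6 5 7
2 4 3
1 8 0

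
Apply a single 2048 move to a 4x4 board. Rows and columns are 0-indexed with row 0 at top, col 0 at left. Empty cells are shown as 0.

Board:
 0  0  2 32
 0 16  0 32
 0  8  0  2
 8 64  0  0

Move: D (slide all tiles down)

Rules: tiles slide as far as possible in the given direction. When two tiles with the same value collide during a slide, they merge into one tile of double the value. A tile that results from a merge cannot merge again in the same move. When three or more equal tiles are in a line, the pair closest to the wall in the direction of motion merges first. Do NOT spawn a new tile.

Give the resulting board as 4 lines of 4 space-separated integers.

Answer:  0  0  0  0
 0 16  0  0
 0  8  0 64
 8 64  2  2

Derivation:
Slide down:
col 0: [0, 0, 0, 8] -> [0, 0, 0, 8]
col 1: [0, 16, 8, 64] -> [0, 16, 8, 64]
col 2: [2, 0, 0, 0] -> [0, 0, 0, 2]
col 3: [32, 32, 2, 0] -> [0, 0, 64, 2]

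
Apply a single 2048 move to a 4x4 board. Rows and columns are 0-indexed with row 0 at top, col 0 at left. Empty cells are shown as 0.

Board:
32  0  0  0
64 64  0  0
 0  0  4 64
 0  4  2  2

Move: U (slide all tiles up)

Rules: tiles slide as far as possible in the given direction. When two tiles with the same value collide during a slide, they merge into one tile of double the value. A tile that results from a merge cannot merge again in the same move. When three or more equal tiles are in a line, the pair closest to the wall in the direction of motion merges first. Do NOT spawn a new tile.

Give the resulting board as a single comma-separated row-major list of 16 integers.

Answer: 32, 64, 4, 64, 64, 4, 2, 2, 0, 0, 0, 0, 0, 0, 0, 0

Derivation:
Slide up:
col 0: [32, 64, 0, 0] -> [32, 64, 0, 0]
col 1: [0, 64, 0, 4] -> [64, 4, 0, 0]
col 2: [0, 0, 4, 2] -> [4, 2, 0, 0]
col 3: [0, 0, 64, 2] -> [64, 2, 0, 0]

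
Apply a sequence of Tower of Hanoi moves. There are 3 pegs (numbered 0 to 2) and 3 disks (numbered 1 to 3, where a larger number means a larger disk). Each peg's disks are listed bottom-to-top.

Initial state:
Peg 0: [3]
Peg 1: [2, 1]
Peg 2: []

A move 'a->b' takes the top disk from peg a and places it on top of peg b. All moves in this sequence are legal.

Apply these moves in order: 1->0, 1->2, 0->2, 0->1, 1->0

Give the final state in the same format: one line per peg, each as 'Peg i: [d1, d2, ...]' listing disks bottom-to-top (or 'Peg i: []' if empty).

Answer: Peg 0: [3]
Peg 1: []
Peg 2: [2, 1]

Derivation:
After move 1 (1->0):
Peg 0: [3, 1]
Peg 1: [2]
Peg 2: []

After move 2 (1->2):
Peg 0: [3, 1]
Peg 1: []
Peg 2: [2]

After move 3 (0->2):
Peg 0: [3]
Peg 1: []
Peg 2: [2, 1]

After move 4 (0->1):
Peg 0: []
Peg 1: [3]
Peg 2: [2, 1]

After move 5 (1->0):
Peg 0: [3]
Peg 1: []
Peg 2: [2, 1]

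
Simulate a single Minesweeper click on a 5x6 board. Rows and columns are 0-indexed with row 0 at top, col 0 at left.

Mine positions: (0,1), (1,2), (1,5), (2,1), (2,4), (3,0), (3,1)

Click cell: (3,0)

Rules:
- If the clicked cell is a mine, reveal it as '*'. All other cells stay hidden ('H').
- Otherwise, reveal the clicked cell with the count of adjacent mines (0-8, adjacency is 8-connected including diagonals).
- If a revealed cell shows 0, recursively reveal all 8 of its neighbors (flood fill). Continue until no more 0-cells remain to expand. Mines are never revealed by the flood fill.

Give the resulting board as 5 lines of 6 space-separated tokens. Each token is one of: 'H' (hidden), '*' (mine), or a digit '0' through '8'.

H H H H H H
H H H H H H
H H H H H H
* H H H H H
H H H H H H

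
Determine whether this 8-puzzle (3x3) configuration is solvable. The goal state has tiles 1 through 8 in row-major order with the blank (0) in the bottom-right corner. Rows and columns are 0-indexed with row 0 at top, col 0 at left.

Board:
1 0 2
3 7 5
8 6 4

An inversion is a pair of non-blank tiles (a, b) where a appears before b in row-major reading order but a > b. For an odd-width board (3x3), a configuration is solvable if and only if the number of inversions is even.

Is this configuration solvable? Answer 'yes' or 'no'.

Answer: no

Derivation:
Inversions (pairs i<j in row-major order where tile[i] > tile[j] > 0): 7
7 is odd, so the puzzle is not solvable.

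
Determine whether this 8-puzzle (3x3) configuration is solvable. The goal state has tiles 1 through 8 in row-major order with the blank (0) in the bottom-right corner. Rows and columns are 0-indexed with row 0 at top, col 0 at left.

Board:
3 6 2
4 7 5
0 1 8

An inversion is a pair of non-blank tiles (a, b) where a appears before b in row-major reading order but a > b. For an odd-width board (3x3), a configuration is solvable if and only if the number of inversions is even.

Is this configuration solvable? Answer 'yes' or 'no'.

Answer: no

Derivation:
Inversions (pairs i<j in row-major order where tile[i] > tile[j] > 0): 11
11 is odd, so the puzzle is not solvable.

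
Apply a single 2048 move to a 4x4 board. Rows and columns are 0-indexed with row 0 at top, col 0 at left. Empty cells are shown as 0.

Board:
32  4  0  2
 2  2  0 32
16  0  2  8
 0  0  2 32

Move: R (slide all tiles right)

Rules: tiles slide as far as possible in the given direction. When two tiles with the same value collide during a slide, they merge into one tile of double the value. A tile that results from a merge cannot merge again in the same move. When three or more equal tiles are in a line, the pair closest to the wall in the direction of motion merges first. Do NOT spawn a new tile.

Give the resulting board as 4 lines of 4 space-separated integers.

Answer:  0 32  4  2
 0  0  4 32
 0 16  2  8
 0  0  2 32

Derivation:
Slide right:
row 0: [32, 4, 0, 2] -> [0, 32, 4, 2]
row 1: [2, 2, 0, 32] -> [0, 0, 4, 32]
row 2: [16, 0, 2, 8] -> [0, 16, 2, 8]
row 3: [0, 0, 2, 32] -> [0, 0, 2, 32]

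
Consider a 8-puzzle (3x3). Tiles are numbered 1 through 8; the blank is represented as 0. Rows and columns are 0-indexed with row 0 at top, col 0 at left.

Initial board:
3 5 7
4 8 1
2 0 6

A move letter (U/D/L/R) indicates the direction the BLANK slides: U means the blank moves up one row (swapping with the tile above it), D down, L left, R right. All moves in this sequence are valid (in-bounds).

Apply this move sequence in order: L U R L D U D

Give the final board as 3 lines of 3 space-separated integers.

After move 1 (L):
3 5 7
4 8 1
0 2 6

After move 2 (U):
3 5 7
0 8 1
4 2 6

After move 3 (R):
3 5 7
8 0 1
4 2 6

After move 4 (L):
3 5 7
0 8 1
4 2 6

After move 5 (D):
3 5 7
4 8 1
0 2 6

After move 6 (U):
3 5 7
0 8 1
4 2 6

After move 7 (D):
3 5 7
4 8 1
0 2 6

Answer: 3 5 7
4 8 1
0 2 6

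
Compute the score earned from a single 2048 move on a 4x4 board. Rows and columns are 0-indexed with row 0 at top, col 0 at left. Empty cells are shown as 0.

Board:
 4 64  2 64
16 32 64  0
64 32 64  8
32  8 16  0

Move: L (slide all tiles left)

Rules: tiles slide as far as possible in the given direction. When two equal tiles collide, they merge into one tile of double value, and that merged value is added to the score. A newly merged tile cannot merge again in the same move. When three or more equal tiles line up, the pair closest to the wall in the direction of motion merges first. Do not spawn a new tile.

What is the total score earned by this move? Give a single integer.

Slide left:
row 0: [4, 64, 2, 64] -> [4, 64, 2, 64]  score +0 (running 0)
row 1: [16, 32, 64, 0] -> [16, 32, 64, 0]  score +0 (running 0)
row 2: [64, 32, 64, 8] -> [64, 32, 64, 8]  score +0 (running 0)
row 3: [32, 8, 16, 0] -> [32, 8, 16, 0]  score +0 (running 0)
Board after move:
 4 64  2 64
16 32 64  0
64 32 64  8
32  8 16  0

Answer: 0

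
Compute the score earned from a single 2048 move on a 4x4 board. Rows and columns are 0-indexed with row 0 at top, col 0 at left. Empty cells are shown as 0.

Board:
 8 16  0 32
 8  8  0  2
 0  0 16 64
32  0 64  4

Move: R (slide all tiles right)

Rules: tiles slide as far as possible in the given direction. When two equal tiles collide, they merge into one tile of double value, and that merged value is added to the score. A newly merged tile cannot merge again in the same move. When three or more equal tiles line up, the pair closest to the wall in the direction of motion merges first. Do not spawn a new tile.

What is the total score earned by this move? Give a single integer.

Slide right:
row 0: [8, 16, 0, 32] -> [0, 8, 16, 32]  score +0 (running 0)
row 1: [8, 8, 0, 2] -> [0, 0, 16, 2]  score +16 (running 16)
row 2: [0, 0, 16, 64] -> [0, 0, 16, 64]  score +0 (running 16)
row 3: [32, 0, 64, 4] -> [0, 32, 64, 4]  score +0 (running 16)
Board after move:
 0  8 16 32
 0  0 16  2
 0  0 16 64
 0 32 64  4

Answer: 16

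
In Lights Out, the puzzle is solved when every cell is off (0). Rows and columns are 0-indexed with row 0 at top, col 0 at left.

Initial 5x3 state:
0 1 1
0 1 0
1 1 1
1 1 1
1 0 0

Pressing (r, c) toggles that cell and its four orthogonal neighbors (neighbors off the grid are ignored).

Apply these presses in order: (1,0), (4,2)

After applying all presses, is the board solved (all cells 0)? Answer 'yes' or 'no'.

Answer: no

Derivation:
After press 1 at (1,0):
1 1 1
1 0 0
0 1 1
1 1 1
1 0 0

After press 2 at (4,2):
1 1 1
1 0 0
0 1 1
1 1 0
1 1 1

Lights still on: 11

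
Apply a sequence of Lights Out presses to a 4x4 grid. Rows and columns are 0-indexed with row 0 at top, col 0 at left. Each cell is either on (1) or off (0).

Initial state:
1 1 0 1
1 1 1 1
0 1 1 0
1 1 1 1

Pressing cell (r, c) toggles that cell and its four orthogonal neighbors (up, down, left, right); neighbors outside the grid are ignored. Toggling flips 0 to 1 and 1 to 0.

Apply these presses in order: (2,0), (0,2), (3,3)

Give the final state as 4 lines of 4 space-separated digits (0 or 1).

After press 1 at (2,0):
1 1 0 1
0 1 1 1
1 0 1 0
0 1 1 1

After press 2 at (0,2):
1 0 1 0
0 1 0 1
1 0 1 0
0 1 1 1

After press 3 at (3,3):
1 0 1 0
0 1 0 1
1 0 1 1
0 1 0 0

Answer: 1 0 1 0
0 1 0 1
1 0 1 1
0 1 0 0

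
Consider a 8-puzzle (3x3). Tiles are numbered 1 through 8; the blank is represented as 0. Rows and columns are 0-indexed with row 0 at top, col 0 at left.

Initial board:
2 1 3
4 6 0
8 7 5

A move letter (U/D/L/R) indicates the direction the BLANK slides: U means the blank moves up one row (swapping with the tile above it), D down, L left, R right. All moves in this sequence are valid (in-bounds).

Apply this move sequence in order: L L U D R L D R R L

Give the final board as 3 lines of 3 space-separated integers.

After move 1 (L):
2 1 3
4 0 6
8 7 5

After move 2 (L):
2 1 3
0 4 6
8 7 5

After move 3 (U):
0 1 3
2 4 6
8 7 5

After move 4 (D):
2 1 3
0 4 6
8 7 5

After move 5 (R):
2 1 3
4 0 6
8 7 5

After move 6 (L):
2 1 3
0 4 6
8 7 5

After move 7 (D):
2 1 3
8 4 6
0 7 5

After move 8 (R):
2 1 3
8 4 6
7 0 5

After move 9 (R):
2 1 3
8 4 6
7 5 0

After move 10 (L):
2 1 3
8 4 6
7 0 5

Answer: 2 1 3
8 4 6
7 0 5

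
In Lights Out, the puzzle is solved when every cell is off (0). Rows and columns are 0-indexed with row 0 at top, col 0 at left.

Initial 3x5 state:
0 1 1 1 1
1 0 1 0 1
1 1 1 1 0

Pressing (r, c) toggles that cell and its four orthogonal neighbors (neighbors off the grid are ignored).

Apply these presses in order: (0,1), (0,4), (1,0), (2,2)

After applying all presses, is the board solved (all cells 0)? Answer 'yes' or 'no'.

Answer: yes

Derivation:
After press 1 at (0,1):
1 0 0 1 1
1 1 1 0 1
1 1 1 1 0

After press 2 at (0,4):
1 0 0 0 0
1 1 1 0 0
1 1 1 1 0

After press 3 at (1,0):
0 0 0 0 0
0 0 1 0 0
0 1 1 1 0

After press 4 at (2,2):
0 0 0 0 0
0 0 0 0 0
0 0 0 0 0

Lights still on: 0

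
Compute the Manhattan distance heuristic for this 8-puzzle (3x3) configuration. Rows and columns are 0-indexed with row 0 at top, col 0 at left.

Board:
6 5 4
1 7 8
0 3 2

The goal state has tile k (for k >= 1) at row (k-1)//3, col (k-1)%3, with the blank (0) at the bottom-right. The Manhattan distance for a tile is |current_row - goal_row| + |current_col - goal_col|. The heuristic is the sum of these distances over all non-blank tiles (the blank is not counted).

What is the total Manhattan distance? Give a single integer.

Tile 6: (0,0)->(1,2) = 3
Tile 5: (0,1)->(1,1) = 1
Tile 4: (0,2)->(1,0) = 3
Tile 1: (1,0)->(0,0) = 1
Tile 7: (1,1)->(2,0) = 2
Tile 8: (1,2)->(2,1) = 2
Tile 3: (2,1)->(0,2) = 3
Tile 2: (2,2)->(0,1) = 3
Sum: 3 + 1 + 3 + 1 + 2 + 2 + 3 + 3 = 18

Answer: 18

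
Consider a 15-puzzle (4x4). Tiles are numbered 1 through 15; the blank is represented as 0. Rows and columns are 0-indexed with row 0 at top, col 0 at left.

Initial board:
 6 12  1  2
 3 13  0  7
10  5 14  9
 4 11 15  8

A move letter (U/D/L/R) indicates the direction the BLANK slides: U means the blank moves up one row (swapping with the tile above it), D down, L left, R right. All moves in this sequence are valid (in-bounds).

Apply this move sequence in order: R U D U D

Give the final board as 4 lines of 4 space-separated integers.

After move 1 (R):
 6 12  1  2
 3 13  7  0
10  5 14  9
 4 11 15  8

After move 2 (U):
 6 12  1  0
 3 13  7  2
10  5 14  9
 4 11 15  8

After move 3 (D):
 6 12  1  2
 3 13  7  0
10  5 14  9
 4 11 15  8

After move 4 (U):
 6 12  1  0
 3 13  7  2
10  5 14  9
 4 11 15  8

After move 5 (D):
 6 12  1  2
 3 13  7  0
10  5 14  9
 4 11 15  8

Answer:  6 12  1  2
 3 13  7  0
10  5 14  9
 4 11 15  8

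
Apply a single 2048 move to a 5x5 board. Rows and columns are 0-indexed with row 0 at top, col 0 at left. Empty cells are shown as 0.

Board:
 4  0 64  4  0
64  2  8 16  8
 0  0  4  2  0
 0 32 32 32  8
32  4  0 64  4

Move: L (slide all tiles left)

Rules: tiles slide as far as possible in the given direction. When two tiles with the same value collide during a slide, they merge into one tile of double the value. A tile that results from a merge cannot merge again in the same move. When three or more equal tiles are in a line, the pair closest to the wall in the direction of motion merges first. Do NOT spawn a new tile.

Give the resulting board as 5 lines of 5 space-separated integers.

Slide left:
row 0: [4, 0, 64, 4, 0] -> [4, 64, 4, 0, 0]
row 1: [64, 2, 8, 16, 8] -> [64, 2, 8, 16, 8]
row 2: [0, 0, 4, 2, 0] -> [4, 2, 0, 0, 0]
row 3: [0, 32, 32, 32, 8] -> [64, 32, 8, 0, 0]
row 4: [32, 4, 0, 64, 4] -> [32, 4, 64, 4, 0]

Answer:  4 64  4  0  0
64  2  8 16  8
 4  2  0  0  0
64 32  8  0  0
32  4 64  4  0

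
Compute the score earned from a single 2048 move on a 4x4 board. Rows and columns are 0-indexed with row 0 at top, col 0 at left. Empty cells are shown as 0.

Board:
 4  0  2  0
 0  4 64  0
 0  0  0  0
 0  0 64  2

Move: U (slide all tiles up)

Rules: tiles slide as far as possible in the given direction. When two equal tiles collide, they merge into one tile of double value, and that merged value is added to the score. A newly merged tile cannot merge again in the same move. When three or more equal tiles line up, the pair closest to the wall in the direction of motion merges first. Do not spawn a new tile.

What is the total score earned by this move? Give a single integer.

Slide up:
col 0: [4, 0, 0, 0] -> [4, 0, 0, 0]  score +0 (running 0)
col 1: [0, 4, 0, 0] -> [4, 0, 0, 0]  score +0 (running 0)
col 2: [2, 64, 0, 64] -> [2, 128, 0, 0]  score +128 (running 128)
col 3: [0, 0, 0, 2] -> [2, 0, 0, 0]  score +0 (running 128)
Board after move:
  4   4   2   2
  0   0 128   0
  0   0   0   0
  0   0   0   0

Answer: 128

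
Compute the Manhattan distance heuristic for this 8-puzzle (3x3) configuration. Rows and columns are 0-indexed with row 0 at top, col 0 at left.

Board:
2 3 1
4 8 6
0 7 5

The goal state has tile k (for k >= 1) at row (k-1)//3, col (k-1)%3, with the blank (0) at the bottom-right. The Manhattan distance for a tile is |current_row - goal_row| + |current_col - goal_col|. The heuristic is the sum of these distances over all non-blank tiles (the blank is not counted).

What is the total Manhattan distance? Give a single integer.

Answer: 8

Derivation:
Tile 2: (0,0)->(0,1) = 1
Tile 3: (0,1)->(0,2) = 1
Tile 1: (0,2)->(0,0) = 2
Tile 4: (1,0)->(1,0) = 0
Tile 8: (1,1)->(2,1) = 1
Tile 6: (1,2)->(1,2) = 0
Tile 7: (2,1)->(2,0) = 1
Tile 5: (2,2)->(1,1) = 2
Sum: 1 + 1 + 2 + 0 + 1 + 0 + 1 + 2 = 8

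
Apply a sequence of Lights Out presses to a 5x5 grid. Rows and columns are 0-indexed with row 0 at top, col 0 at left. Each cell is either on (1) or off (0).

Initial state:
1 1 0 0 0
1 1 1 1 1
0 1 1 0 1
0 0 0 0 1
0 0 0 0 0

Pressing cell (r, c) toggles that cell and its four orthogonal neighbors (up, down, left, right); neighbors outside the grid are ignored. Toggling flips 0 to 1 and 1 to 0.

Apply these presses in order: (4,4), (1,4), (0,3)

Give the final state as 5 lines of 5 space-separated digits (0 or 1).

Answer: 1 1 1 1 0
1 1 1 1 0
0 1 1 0 0
0 0 0 0 0
0 0 0 1 1

Derivation:
After press 1 at (4,4):
1 1 0 0 0
1 1 1 1 1
0 1 1 0 1
0 0 0 0 0
0 0 0 1 1

After press 2 at (1,4):
1 1 0 0 1
1 1 1 0 0
0 1 1 0 0
0 0 0 0 0
0 0 0 1 1

After press 3 at (0,3):
1 1 1 1 0
1 1 1 1 0
0 1 1 0 0
0 0 0 0 0
0 0 0 1 1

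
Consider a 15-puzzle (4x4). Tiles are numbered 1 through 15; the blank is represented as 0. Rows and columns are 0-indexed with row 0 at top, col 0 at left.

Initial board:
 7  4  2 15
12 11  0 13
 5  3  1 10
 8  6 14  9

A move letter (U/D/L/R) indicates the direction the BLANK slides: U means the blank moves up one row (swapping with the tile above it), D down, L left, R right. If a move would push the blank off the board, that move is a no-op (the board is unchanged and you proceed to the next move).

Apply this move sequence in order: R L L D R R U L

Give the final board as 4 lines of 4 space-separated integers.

Answer:  7  4  2 15
12  3  0 11
 5  1 10 13
 8  6 14  9

Derivation:
After move 1 (R):
 7  4  2 15
12 11 13  0
 5  3  1 10
 8  6 14  9

After move 2 (L):
 7  4  2 15
12 11  0 13
 5  3  1 10
 8  6 14  9

After move 3 (L):
 7  4  2 15
12  0 11 13
 5  3  1 10
 8  6 14  9

After move 4 (D):
 7  4  2 15
12  3 11 13
 5  0  1 10
 8  6 14  9

After move 5 (R):
 7  4  2 15
12  3 11 13
 5  1  0 10
 8  6 14  9

After move 6 (R):
 7  4  2 15
12  3 11 13
 5  1 10  0
 8  6 14  9

After move 7 (U):
 7  4  2 15
12  3 11  0
 5  1 10 13
 8  6 14  9

After move 8 (L):
 7  4  2 15
12  3  0 11
 5  1 10 13
 8  6 14  9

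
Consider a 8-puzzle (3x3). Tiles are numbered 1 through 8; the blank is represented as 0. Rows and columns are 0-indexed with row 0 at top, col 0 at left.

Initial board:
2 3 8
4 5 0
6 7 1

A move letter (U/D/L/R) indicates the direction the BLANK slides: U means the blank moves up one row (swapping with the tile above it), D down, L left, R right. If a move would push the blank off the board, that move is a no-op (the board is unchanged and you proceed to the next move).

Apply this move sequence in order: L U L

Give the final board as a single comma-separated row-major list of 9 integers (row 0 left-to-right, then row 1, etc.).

After move 1 (L):
2 3 8
4 0 5
6 7 1

After move 2 (U):
2 0 8
4 3 5
6 7 1

After move 3 (L):
0 2 8
4 3 5
6 7 1

Answer: 0, 2, 8, 4, 3, 5, 6, 7, 1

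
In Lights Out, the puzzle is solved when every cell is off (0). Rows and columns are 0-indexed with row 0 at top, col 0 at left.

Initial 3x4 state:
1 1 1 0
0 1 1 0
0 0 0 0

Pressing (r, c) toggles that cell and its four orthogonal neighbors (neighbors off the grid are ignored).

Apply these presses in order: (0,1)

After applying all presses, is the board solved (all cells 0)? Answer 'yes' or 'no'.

Answer: no

Derivation:
After press 1 at (0,1):
0 0 0 0
0 0 1 0
0 0 0 0

Lights still on: 1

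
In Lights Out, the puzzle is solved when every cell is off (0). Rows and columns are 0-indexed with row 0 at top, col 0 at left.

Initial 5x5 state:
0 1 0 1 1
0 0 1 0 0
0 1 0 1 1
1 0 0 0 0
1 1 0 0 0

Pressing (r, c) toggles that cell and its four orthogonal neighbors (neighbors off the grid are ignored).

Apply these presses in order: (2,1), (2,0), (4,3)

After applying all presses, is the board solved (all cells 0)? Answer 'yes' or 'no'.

Answer: no

Derivation:
After press 1 at (2,1):
0 1 0 1 1
0 1 1 0 0
1 0 1 1 1
1 1 0 0 0
1 1 0 0 0

After press 2 at (2,0):
0 1 0 1 1
1 1 1 0 0
0 1 1 1 1
0 1 0 0 0
1 1 0 0 0

After press 3 at (4,3):
0 1 0 1 1
1 1 1 0 0
0 1 1 1 1
0 1 0 1 0
1 1 1 1 1

Lights still on: 17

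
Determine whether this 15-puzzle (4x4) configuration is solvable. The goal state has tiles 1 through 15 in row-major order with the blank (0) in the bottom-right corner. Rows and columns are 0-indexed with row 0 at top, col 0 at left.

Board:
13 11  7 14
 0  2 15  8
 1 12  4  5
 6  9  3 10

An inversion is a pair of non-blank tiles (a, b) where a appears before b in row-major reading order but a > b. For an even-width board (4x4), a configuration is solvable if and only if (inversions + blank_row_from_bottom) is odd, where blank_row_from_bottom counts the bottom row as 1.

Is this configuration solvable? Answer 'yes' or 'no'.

Answer: no

Derivation:
Inversions: 63
Blank is in row 1 (0-indexed from top), which is row 3 counting from the bottom (bottom = 1).
63 + 3 = 66, which is even, so the puzzle is not solvable.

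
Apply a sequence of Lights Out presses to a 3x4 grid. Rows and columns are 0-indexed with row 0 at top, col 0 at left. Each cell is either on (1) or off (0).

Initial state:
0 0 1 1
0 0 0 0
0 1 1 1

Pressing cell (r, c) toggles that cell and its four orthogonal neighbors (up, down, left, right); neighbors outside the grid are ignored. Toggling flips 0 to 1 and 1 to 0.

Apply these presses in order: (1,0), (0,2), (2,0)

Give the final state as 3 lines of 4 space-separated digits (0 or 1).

Answer: 1 1 0 0
0 1 1 0
0 0 1 1

Derivation:
After press 1 at (1,0):
1 0 1 1
1 1 0 0
1 1 1 1

After press 2 at (0,2):
1 1 0 0
1 1 1 0
1 1 1 1

After press 3 at (2,0):
1 1 0 0
0 1 1 0
0 0 1 1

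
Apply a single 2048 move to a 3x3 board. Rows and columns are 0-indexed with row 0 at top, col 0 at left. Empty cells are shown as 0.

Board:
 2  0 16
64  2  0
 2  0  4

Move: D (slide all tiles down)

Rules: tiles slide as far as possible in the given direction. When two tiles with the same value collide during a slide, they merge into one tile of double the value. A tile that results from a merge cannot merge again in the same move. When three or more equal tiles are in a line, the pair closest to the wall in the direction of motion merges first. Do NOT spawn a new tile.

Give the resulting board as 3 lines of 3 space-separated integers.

Answer:  2  0  0
64  0 16
 2  2  4

Derivation:
Slide down:
col 0: [2, 64, 2] -> [2, 64, 2]
col 1: [0, 2, 0] -> [0, 0, 2]
col 2: [16, 0, 4] -> [0, 16, 4]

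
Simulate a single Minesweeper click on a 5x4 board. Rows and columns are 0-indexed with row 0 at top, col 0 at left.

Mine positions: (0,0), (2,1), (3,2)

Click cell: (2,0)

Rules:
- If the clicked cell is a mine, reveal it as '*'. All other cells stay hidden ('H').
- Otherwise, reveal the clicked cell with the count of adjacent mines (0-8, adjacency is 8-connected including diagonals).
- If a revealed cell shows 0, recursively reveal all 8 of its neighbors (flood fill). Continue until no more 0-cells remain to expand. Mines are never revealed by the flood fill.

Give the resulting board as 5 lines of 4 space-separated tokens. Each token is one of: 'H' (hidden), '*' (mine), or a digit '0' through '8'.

H H H H
H H H H
1 H H H
H H H H
H H H H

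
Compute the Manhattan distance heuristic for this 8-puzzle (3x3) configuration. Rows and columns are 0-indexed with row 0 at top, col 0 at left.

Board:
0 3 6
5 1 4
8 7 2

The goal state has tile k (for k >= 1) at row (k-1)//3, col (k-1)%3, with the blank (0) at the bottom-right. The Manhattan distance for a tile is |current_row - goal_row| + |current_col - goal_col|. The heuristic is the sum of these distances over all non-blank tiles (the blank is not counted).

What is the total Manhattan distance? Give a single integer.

Answer: 12

Derivation:
Tile 3: at (0,1), goal (0,2), distance |0-0|+|1-2| = 1
Tile 6: at (0,2), goal (1,2), distance |0-1|+|2-2| = 1
Tile 5: at (1,0), goal (1,1), distance |1-1|+|0-1| = 1
Tile 1: at (1,1), goal (0,0), distance |1-0|+|1-0| = 2
Tile 4: at (1,2), goal (1,0), distance |1-1|+|2-0| = 2
Tile 8: at (2,0), goal (2,1), distance |2-2|+|0-1| = 1
Tile 7: at (2,1), goal (2,0), distance |2-2|+|1-0| = 1
Tile 2: at (2,2), goal (0,1), distance |2-0|+|2-1| = 3
Sum: 1 + 1 + 1 + 2 + 2 + 1 + 1 + 3 = 12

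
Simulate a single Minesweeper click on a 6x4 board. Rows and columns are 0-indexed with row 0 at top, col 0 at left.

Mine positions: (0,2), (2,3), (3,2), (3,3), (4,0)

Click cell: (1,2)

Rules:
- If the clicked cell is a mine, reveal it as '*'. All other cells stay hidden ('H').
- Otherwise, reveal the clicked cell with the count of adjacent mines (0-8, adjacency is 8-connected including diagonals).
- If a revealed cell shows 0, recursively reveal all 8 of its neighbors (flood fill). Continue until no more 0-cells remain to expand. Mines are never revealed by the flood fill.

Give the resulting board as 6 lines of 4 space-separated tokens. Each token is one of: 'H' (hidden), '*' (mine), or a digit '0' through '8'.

H H H H
H H 2 H
H H H H
H H H H
H H H H
H H H H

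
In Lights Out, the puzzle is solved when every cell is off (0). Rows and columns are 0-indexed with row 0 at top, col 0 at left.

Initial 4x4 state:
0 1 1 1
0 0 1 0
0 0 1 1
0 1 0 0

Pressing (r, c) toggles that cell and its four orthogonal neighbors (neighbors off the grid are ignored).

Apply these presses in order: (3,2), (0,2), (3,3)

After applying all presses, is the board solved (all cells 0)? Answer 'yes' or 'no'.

Answer: yes

Derivation:
After press 1 at (3,2):
0 1 1 1
0 0 1 0
0 0 0 1
0 0 1 1

After press 2 at (0,2):
0 0 0 0
0 0 0 0
0 0 0 1
0 0 1 1

After press 3 at (3,3):
0 0 0 0
0 0 0 0
0 0 0 0
0 0 0 0

Lights still on: 0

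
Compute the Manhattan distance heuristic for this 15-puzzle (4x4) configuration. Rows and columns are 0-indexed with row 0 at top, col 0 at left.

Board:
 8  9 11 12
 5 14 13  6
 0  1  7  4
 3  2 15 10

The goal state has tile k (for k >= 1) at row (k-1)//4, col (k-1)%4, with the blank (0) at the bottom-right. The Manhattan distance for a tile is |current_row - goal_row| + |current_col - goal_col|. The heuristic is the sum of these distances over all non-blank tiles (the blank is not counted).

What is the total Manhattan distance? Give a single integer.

Answer: 36

Derivation:
Tile 8: (0,0)->(1,3) = 4
Tile 9: (0,1)->(2,0) = 3
Tile 11: (0,2)->(2,2) = 2
Tile 12: (0,3)->(2,3) = 2
Tile 5: (1,0)->(1,0) = 0
Tile 14: (1,1)->(3,1) = 2
Tile 13: (1,2)->(3,0) = 4
Tile 6: (1,3)->(1,1) = 2
Tile 1: (2,1)->(0,0) = 3
Tile 7: (2,2)->(1,2) = 1
Tile 4: (2,3)->(0,3) = 2
Tile 3: (3,0)->(0,2) = 5
Tile 2: (3,1)->(0,1) = 3
Tile 15: (3,2)->(3,2) = 0
Tile 10: (3,3)->(2,1) = 3
Sum: 4 + 3 + 2 + 2 + 0 + 2 + 4 + 2 + 3 + 1 + 2 + 5 + 3 + 0 + 3 = 36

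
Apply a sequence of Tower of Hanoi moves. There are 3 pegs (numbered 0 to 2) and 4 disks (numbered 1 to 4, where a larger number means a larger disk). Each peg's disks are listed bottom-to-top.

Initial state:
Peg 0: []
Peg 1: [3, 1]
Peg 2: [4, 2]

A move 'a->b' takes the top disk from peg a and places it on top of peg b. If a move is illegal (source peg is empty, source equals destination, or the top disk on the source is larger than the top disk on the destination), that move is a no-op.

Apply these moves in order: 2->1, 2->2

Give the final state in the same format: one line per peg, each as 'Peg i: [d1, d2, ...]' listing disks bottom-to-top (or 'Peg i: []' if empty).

Answer: Peg 0: []
Peg 1: [3, 1]
Peg 2: [4, 2]

Derivation:
After move 1 (2->1):
Peg 0: []
Peg 1: [3, 1]
Peg 2: [4, 2]

After move 2 (2->2):
Peg 0: []
Peg 1: [3, 1]
Peg 2: [4, 2]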